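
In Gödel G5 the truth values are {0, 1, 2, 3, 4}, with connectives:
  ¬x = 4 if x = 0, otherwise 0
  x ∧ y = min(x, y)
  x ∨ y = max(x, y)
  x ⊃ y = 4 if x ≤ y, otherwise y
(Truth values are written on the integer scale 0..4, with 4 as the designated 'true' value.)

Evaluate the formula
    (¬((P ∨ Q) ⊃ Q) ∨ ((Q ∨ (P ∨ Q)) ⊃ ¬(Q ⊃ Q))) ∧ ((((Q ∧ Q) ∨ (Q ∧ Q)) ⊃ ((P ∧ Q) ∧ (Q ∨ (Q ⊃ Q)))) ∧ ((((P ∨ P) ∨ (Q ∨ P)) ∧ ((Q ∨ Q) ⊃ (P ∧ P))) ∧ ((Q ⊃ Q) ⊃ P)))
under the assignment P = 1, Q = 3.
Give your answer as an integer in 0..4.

P ∨ Q = 1 ∨ 3 = 3
(P ∨ Q) ⊃ Q = 3 ⊃ 3 = 4
¬((P ∨ Q) ⊃ Q) = ¬4 = 0
P ∨ Q = 1 ∨ 3 = 3
Q ∨ (P ∨ Q) = 3 ∨ 3 = 3
Q ⊃ Q = 3 ⊃ 3 = 4
¬(Q ⊃ Q) = ¬4 = 0
(Q ∨ (P ∨ Q)) ⊃ ¬(Q ⊃ Q) = 3 ⊃ 0 = 0
¬((P ∨ Q) ⊃ Q) ∨ ((Q ∨ (P ∨ Q)) ⊃ ¬(Q ⊃ Q)) = 0 ∨ 0 = 0
Q ∧ Q = 3 ∧ 3 = 3
Q ∧ Q = 3 ∧ 3 = 3
(Q ∧ Q) ∨ (Q ∧ Q) = 3 ∨ 3 = 3
P ∧ Q = 1 ∧ 3 = 1
Q ⊃ Q = 3 ⊃ 3 = 4
Q ∨ (Q ⊃ Q) = 3 ∨ 4 = 4
(P ∧ Q) ∧ (Q ∨ (Q ⊃ Q)) = 1 ∧ 4 = 1
((Q ∧ Q) ∨ (Q ∧ Q)) ⊃ ((P ∧ Q) ∧ (Q ∨ (Q ⊃ Q))) = 3 ⊃ 1 = 1
P ∨ P = 1 ∨ 1 = 1
Q ∨ P = 3 ∨ 1 = 3
(P ∨ P) ∨ (Q ∨ P) = 1 ∨ 3 = 3
Q ∨ Q = 3 ∨ 3 = 3
P ∧ P = 1 ∧ 1 = 1
(Q ∨ Q) ⊃ (P ∧ P) = 3 ⊃ 1 = 1
((P ∨ P) ∨ (Q ∨ P)) ∧ ((Q ∨ Q) ⊃ (P ∧ P)) = 3 ∧ 1 = 1
Q ⊃ Q = 3 ⊃ 3 = 4
(Q ⊃ Q) ⊃ P = 4 ⊃ 1 = 1
(((P ∨ P) ∨ (Q ∨ P)) ∧ ((Q ∨ Q) ⊃ (P ∧ P))) ∧ ((Q ⊃ Q) ⊃ P) = 1 ∧ 1 = 1
(((Q ∧ Q) ∨ (Q ∧ Q)) ⊃ ((P ∧ Q) ∧ (Q ∨ (Q ⊃ Q)))) ∧ ((((P ∨ P) ∨ (Q ∨ P)) ∧ ((Q ∨ Q) ⊃ (P ∧ P))) ∧ ((Q ⊃ Q) ⊃ P)) = 1 ∧ 1 = 1
(¬((P ∨ Q) ⊃ Q) ∨ ((Q ∨ (P ∨ Q)) ⊃ ¬(Q ⊃ Q))) ∧ ((((Q ∧ Q) ∨ (Q ∧ Q)) ⊃ ((P ∧ Q) ∧ (Q ∨ (Q ⊃ Q)))) ∧ ((((P ∨ P) ∨ (Q ∨ P)) ∧ ((Q ∨ Q) ⊃ (P ∧ P))) ∧ ((Q ⊃ Q) ⊃ P))) = 0 ∧ 1 = 0

0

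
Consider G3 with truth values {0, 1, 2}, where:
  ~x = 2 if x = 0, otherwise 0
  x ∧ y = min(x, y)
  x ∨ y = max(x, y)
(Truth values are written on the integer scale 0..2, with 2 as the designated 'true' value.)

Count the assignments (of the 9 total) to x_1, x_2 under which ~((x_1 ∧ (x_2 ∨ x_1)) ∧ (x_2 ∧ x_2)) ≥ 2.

5

x_1 = 0, x_2 = 0 ↦ 2  ≥
x_1 = 0, x_2 = 1 ↦ 2  ≥
x_1 = 0, x_2 = 2 ↦ 2  ≥
x_1 = 1, x_2 = 0 ↦ 2  ≥
x_1 = 1, x_2 = 1 ↦ 0  <
x_1 = 1, x_2 = 2 ↦ 0  <
x_1 = 2, x_2 = 0 ↦ 2  ≥
x_1 = 2, x_2 = 1 ↦ 0  <
x_1 = 2, x_2 = 2 ↦ 0  <
So 5 of the 9 assignments meet the threshold.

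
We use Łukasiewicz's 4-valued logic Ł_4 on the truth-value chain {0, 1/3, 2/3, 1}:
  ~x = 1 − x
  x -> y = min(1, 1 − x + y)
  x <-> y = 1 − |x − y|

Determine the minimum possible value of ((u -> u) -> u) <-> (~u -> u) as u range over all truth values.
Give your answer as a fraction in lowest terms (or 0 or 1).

2/3

Take u = 1/3:
u -> u = 1/3 -> 1/3 = 1
(u -> u) -> u = 1 -> 1/3 = 1/3
~u = ~1/3 = 2/3
~u -> u = 2/3 -> 1/3 = 2/3
((u -> u) -> u) <-> (~u -> u) = 1/3 <-> 2/3 = 2/3
No assignment yields a value below 2/3, so this is the minimum.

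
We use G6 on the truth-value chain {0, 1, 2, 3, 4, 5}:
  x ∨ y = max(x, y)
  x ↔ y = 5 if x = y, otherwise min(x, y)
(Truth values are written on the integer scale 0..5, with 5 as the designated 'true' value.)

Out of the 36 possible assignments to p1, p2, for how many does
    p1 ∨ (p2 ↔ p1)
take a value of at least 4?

16

value 5: 11 assignments (counts)
value 4: 5 assignments (counts)
value 3: 5 assignments
value 2: 5 assignments
value 1: 5 assignments
value 0: 5 assignments
So 16 of the 36 assignments meet the threshold.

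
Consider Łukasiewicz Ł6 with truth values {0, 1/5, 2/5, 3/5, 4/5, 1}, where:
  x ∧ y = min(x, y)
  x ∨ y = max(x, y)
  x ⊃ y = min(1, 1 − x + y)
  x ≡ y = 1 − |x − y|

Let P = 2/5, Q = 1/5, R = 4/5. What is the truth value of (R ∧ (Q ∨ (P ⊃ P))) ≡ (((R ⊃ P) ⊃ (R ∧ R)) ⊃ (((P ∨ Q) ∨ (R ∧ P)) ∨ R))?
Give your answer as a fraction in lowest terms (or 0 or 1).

P ⊃ P = 2/5 ⊃ 2/5 = 1
Q ∨ (P ⊃ P) = 1/5 ∨ 1 = 1
R ∧ (Q ∨ (P ⊃ P)) = 4/5 ∧ 1 = 4/5
R ⊃ P = 4/5 ⊃ 2/5 = 3/5
R ∧ R = 4/5 ∧ 4/5 = 4/5
(R ⊃ P) ⊃ (R ∧ R) = 3/5 ⊃ 4/5 = 1
P ∨ Q = 2/5 ∨ 1/5 = 2/5
R ∧ P = 4/5 ∧ 2/5 = 2/5
(P ∨ Q) ∨ (R ∧ P) = 2/5 ∨ 2/5 = 2/5
((P ∨ Q) ∨ (R ∧ P)) ∨ R = 2/5 ∨ 4/5 = 4/5
((R ⊃ P) ⊃ (R ∧ R)) ⊃ (((P ∨ Q) ∨ (R ∧ P)) ∨ R) = 1 ⊃ 4/5 = 4/5
(R ∧ (Q ∨ (P ⊃ P))) ≡ (((R ⊃ P) ⊃ (R ∧ R)) ⊃ (((P ∨ Q) ∨ (R ∧ P)) ∨ R)) = 4/5 ≡ 4/5 = 1

1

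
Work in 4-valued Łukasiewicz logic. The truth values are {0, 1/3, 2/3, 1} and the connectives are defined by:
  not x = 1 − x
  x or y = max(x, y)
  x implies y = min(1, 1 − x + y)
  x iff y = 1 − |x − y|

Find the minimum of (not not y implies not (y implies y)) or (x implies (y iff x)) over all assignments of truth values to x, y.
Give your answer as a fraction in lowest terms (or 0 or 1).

2/3

Take x = 1, y = 1/3:
not y = not 1/3 = 2/3
not not y = not 2/3 = 1/3
y implies y = 1/3 implies 1/3 = 1
not (y implies y) = not 1 = 0
not not y implies not (y implies y) = 1/3 implies 0 = 2/3
y iff x = 1/3 iff 1 = 1/3
x implies (y iff x) = 1 implies 1/3 = 1/3
(not not y implies not (y implies y)) or (x implies (y iff x)) = 2/3 or 1/3 = 2/3
No assignment yields a value below 2/3, so this is the minimum.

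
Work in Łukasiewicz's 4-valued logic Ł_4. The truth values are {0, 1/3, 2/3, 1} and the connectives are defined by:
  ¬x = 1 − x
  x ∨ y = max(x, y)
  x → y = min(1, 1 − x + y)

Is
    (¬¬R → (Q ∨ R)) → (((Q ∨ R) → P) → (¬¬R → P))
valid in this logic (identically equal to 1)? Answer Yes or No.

At P = 1, Q = 1/3, R = 2/3, for instance:
¬R = ¬2/3 = 1/3
¬¬R = ¬1/3 = 2/3
Q ∨ R = 1/3 ∨ 2/3 = 2/3
¬¬R → (Q ∨ R) = 2/3 → 2/3 = 1
(Q ∨ R) → P = 2/3 → 1 = 1
¬¬R → P = 2/3 → 1 = 1
((Q ∨ R) → P) → (¬¬R → P) = 1 → 1 = 1
(¬¬R → (Q ∨ R)) → (((Q ∨ R) → P) → (¬¬R → P)) = 1 → 1 = 1
and checking the remaining 63 assignments likewise gives ≥ 1 in every case.

Yes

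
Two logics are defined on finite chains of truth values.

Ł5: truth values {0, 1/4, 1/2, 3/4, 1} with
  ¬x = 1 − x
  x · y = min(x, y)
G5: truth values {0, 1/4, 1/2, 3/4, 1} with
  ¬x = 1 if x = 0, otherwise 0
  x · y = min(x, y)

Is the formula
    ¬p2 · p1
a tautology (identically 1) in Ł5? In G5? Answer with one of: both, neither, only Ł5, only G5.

In Ł5: at p1 = 0, p2 = 0 the value is 0 — not a tautology.
In G5: at p1 = 0, p2 = 0 the value is 0 — not a tautology.

neither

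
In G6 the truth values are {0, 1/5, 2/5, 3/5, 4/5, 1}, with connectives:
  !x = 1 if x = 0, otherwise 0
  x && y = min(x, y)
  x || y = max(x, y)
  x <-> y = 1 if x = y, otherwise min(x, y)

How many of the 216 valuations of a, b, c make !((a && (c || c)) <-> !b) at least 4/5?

value 1: 136 assignments (counts)
value 0: 80 assignments
So 136 of the 216 assignments meet the threshold.

136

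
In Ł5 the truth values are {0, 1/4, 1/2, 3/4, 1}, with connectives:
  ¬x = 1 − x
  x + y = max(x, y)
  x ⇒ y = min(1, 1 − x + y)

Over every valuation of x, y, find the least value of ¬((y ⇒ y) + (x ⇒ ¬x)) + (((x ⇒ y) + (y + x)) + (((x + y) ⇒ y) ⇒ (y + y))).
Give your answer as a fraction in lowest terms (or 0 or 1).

Take x = 1/2, y = 0:
y ⇒ y = 0 ⇒ 0 = 1
¬x = ¬1/2 = 1/2
x ⇒ ¬x = 1/2 ⇒ 1/2 = 1
(y ⇒ y) + (x ⇒ ¬x) = 1 + 1 = 1
¬((y ⇒ y) + (x ⇒ ¬x)) = ¬1 = 0
x ⇒ y = 1/2 ⇒ 0 = 1/2
y + x = 0 + 1/2 = 1/2
(x ⇒ y) + (y + x) = 1/2 + 1/2 = 1/2
x + y = 1/2 + 0 = 1/2
(x + y) ⇒ y = 1/2 ⇒ 0 = 1/2
y + y = 0 + 0 = 0
((x + y) ⇒ y) ⇒ (y + y) = 1/2 ⇒ 0 = 1/2
((x ⇒ y) + (y + x)) + (((x + y) ⇒ y) ⇒ (y + y)) = 1/2 + 1/2 = 1/2
¬((y ⇒ y) + (x ⇒ ¬x)) + (((x ⇒ y) + (y + x)) + (((x + y) ⇒ y) ⇒ (y + y))) = 0 + 1/2 = 1/2
No assignment yields a value below 1/2, so this is the minimum.

1/2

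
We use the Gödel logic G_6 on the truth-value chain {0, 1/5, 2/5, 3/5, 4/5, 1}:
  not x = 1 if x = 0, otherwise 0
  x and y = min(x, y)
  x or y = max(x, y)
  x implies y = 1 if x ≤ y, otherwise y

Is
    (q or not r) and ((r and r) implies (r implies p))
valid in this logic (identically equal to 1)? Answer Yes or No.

No

Counterexample: take p = 0, q = 0, r = 1/5.
not r = not 1/5 = 0
q or not r = 0 or 0 = 0
r and r = 1/5 and 1/5 = 1/5
r implies p = 1/5 implies 0 = 0
(r and r) implies (r implies p) = 1/5 implies 0 = 0
(q or not r) and ((r and r) implies (r implies p)) = 0 and 0 = 0
This gives 0 ≠ 1.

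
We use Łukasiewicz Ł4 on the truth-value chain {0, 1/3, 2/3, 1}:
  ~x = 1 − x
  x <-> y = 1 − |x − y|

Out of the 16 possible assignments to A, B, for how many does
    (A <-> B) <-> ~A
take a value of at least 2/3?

11

A = 0, B = 0 ↦ 1  ≥
A = 0, B = 1/3 ↦ 2/3  ≥
A = 0, B = 2/3 ↦ 1/3  <
A = 0, B = 1 ↦ 0  <
A = 1/3, B = 0 ↦ 1  ≥
A = 1/3, B = 1/3 ↦ 2/3  ≥
A = 1/3, B = 2/3 ↦ 1  ≥
A = 1/3, B = 1 ↦ 2/3  ≥
A = 2/3, B = 0 ↦ 1  ≥
A = 2/3, B = 1/3 ↦ 2/3  ≥
A = 2/3, B = 2/3 ↦ 1/3  <
A = 2/3, B = 1 ↦ 2/3  ≥
A = 1, B = 0 ↦ 1  ≥
A = 1, B = 1/3 ↦ 2/3  ≥
A = 1, B = 2/3 ↦ 1/3  <
A = 1, B = 1 ↦ 0  <
So 11 of the 16 assignments meet the threshold.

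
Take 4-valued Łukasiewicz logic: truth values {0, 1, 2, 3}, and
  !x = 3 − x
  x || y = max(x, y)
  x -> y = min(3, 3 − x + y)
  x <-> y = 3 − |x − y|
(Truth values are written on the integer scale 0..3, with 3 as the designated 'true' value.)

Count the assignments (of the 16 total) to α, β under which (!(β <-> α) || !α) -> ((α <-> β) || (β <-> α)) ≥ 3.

α = 0, β = 0 ↦ 3  ≥
α = 0, β = 1 ↦ 2  <
α = 0, β = 2 ↦ 1  <
α = 0, β = 3 ↦ 0  <
α = 1, β = 0 ↦ 3  ≥
α = 1, β = 1 ↦ 3  ≥
α = 1, β = 2 ↦ 3  ≥
α = 1, β = 3 ↦ 2  <
α = 2, β = 0 ↦ 2  <
α = 2, β = 1 ↦ 3  ≥
α = 2, β = 2 ↦ 3  ≥
α = 2, β = 3 ↦ 3  ≥
α = 3, β = 0 ↦ 0  <
α = 3, β = 1 ↦ 2  <
α = 3, β = 2 ↦ 3  ≥
α = 3, β = 3 ↦ 3  ≥
So 9 of the 16 assignments meet the threshold.

9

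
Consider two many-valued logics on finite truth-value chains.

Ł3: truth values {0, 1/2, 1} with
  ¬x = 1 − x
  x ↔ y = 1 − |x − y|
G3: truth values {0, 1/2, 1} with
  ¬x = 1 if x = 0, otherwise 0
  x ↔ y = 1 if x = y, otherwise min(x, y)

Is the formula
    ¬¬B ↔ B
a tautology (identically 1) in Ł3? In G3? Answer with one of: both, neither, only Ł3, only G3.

In Ł3: every assignment gives 1 — tautology.
In G3: at B = 1/2 the value is 1/2 — not a tautology.

only Ł3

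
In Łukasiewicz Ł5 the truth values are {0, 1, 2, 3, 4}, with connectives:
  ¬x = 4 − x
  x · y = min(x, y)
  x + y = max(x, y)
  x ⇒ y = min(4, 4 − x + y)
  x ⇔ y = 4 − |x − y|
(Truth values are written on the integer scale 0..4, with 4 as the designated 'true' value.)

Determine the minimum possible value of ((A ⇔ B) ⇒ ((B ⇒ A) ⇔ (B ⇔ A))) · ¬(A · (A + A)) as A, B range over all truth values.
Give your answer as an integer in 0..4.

Take A = 4, B = 0:
A ⇔ B = 4 ⇔ 0 = 0
B ⇒ A = 0 ⇒ 4 = 4
B ⇔ A = 0 ⇔ 4 = 0
(B ⇒ A) ⇔ (B ⇔ A) = 4 ⇔ 0 = 0
(A ⇔ B) ⇒ ((B ⇒ A) ⇔ (B ⇔ A)) = 0 ⇒ 0 = 4
A + A = 4 + 4 = 4
A · (A + A) = 4 · 4 = 4
¬(A · (A + A)) = ¬4 = 0
((A ⇔ B) ⇒ ((B ⇒ A) ⇔ (B ⇔ A))) · ¬(A · (A + A)) = 4 · 0 = 0
No assignment yields a value below 0, so this is the minimum.

0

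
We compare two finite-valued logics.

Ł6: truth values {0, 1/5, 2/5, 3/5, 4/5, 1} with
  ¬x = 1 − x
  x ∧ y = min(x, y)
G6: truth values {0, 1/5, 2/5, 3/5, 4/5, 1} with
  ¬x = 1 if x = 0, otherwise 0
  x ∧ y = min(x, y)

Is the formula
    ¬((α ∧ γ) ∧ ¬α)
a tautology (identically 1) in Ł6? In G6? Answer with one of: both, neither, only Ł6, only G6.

only G6

In Ł6: at α = 1/5, γ = 1/5 the value is 4/5 — not a tautology.
In G6: every assignment gives 1 — tautology.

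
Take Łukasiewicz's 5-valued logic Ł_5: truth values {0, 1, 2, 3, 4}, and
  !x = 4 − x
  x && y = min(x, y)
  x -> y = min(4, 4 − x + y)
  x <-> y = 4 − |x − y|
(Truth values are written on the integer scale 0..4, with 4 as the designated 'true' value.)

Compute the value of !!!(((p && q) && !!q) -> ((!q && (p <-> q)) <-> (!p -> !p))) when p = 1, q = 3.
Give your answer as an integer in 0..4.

p && q = 1 && 3 = 1
!q = !3 = 1
!!q = !1 = 3
(p && q) && !!q = 1 && 3 = 1
!q = !3 = 1
p <-> q = 1 <-> 3 = 2
!q && (p <-> q) = 1 && 2 = 1
!p = !1 = 3
!p = !1 = 3
!p -> !p = 3 -> 3 = 4
(!q && (p <-> q)) <-> (!p -> !p) = 1 <-> 4 = 1
((p && q) && !!q) -> ((!q && (p <-> q)) <-> (!p -> !p)) = 1 -> 1 = 4
!(((p && q) && !!q) -> ((!q && (p <-> q)) <-> (!p -> !p))) = !4 = 0
!!(((p && q) && !!q) -> ((!q && (p <-> q)) <-> (!p -> !p))) = !0 = 4
!!!(((p && q) && !!q) -> ((!q && (p <-> q)) <-> (!p -> !p))) = !4 = 0

0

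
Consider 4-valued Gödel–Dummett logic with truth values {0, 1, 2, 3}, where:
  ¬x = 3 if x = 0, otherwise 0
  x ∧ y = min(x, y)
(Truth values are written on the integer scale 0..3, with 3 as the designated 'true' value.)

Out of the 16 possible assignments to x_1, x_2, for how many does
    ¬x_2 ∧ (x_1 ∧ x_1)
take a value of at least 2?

x_1 = 0, x_2 = 0 ↦ 0  <
x_1 = 0, x_2 = 1 ↦ 0  <
x_1 = 0, x_2 = 2 ↦ 0  <
x_1 = 0, x_2 = 3 ↦ 0  <
x_1 = 1, x_2 = 0 ↦ 1  <
x_1 = 1, x_2 = 1 ↦ 0  <
x_1 = 1, x_2 = 2 ↦ 0  <
x_1 = 1, x_2 = 3 ↦ 0  <
x_1 = 2, x_2 = 0 ↦ 2  ≥
x_1 = 2, x_2 = 1 ↦ 0  <
x_1 = 2, x_2 = 2 ↦ 0  <
x_1 = 2, x_2 = 3 ↦ 0  <
x_1 = 3, x_2 = 0 ↦ 3  ≥
x_1 = 3, x_2 = 1 ↦ 0  <
x_1 = 3, x_2 = 2 ↦ 0  <
x_1 = 3, x_2 = 3 ↦ 0  <
So 2 of the 16 assignments meet the threshold.

2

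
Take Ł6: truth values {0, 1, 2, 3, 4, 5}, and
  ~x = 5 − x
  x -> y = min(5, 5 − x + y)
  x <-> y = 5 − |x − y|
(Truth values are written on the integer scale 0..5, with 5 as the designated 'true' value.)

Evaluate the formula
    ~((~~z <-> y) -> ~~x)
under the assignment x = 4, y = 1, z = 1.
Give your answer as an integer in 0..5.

~z = ~1 = 4
~~z = ~4 = 1
~~z <-> y = 1 <-> 1 = 5
~x = ~4 = 1
~~x = ~1 = 4
(~~z <-> y) -> ~~x = 5 -> 4 = 4
~((~~z <-> y) -> ~~x) = ~4 = 1

1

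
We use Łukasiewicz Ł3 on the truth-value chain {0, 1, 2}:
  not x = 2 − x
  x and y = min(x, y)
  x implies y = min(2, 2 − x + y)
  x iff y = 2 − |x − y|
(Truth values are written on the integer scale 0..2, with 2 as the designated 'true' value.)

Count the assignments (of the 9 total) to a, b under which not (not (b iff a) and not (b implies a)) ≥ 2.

6

a = 0, b = 0 ↦ 2  ≥
a = 0, b = 1 ↦ 1  <
a = 0, b = 2 ↦ 0  <
a = 1, b = 0 ↦ 2  ≥
a = 1, b = 1 ↦ 2  ≥
a = 1, b = 2 ↦ 1  <
a = 2, b = 0 ↦ 2  ≥
a = 2, b = 1 ↦ 2  ≥
a = 2, b = 2 ↦ 2  ≥
So 6 of the 9 assignments meet the threshold.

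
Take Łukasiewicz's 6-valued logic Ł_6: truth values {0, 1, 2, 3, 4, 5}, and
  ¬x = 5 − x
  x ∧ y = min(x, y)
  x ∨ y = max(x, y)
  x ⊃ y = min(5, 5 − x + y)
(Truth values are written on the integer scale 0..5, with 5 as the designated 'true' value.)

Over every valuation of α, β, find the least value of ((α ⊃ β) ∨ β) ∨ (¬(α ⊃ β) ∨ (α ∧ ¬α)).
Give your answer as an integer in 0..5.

3

Take α = 2, β = 0:
α ⊃ β = 2 ⊃ 0 = 3
(α ⊃ β) ∨ β = 3 ∨ 0 = 3
α ⊃ β = 2 ⊃ 0 = 3
¬(α ⊃ β) = ¬3 = 2
¬α = ¬2 = 3
α ∧ ¬α = 2 ∧ 3 = 2
¬(α ⊃ β) ∨ (α ∧ ¬α) = 2 ∨ 2 = 2
((α ⊃ β) ∨ β) ∨ (¬(α ⊃ β) ∨ (α ∧ ¬α)) = 3 ∨ 2 = 3
No assignment yields a value below 3, so this is the minimum.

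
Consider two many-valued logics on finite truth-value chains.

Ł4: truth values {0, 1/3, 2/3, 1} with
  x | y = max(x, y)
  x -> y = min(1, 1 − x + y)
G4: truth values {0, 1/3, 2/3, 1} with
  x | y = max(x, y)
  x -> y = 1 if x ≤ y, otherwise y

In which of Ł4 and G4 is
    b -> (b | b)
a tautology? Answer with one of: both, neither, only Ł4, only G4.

In Ł4: every assignment gives 1 — tautology.
In G4: every assignment gives 1 — tautology.

both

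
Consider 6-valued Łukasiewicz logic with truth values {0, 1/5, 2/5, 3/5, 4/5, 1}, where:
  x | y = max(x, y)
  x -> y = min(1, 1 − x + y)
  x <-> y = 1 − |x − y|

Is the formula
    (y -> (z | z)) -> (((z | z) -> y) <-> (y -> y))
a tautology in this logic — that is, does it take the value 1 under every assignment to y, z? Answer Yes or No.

Counterexample: take y = 0, z = 1/5.
z | z = 1/5 | 1/5 = 1/5
y -> (z | z) = 0 -> 1/5 = 1
z | z = 1/5 | 1/5 = 1/5
(z | z) -> y = 1/5 -> 0 = 4/5
y -> y = 0 -> 0 = 1
((z | z) -> y) <-> (y -> y) = 4/5 <-> 1 = 4/5
(y -> (z | z)) -> (((z | z) -> y) <-> (y -> y)) = 1 -> 4/5 = 4/5
This gives 4/5 ≠ 1.

No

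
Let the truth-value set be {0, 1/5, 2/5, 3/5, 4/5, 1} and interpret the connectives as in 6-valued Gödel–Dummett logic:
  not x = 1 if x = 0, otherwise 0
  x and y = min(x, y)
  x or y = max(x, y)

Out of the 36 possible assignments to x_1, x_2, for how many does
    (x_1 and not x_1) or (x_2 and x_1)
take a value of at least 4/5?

4

value 1: 1 assignment (counts)
value 4/5: 3 assignments (counts)
value 3/5: 5 assignments
value 2/5: 7 assignments
value 1/5: 9 assignments
value 0: 11 assignments
So 4 of the 36 assignments meet the threshold.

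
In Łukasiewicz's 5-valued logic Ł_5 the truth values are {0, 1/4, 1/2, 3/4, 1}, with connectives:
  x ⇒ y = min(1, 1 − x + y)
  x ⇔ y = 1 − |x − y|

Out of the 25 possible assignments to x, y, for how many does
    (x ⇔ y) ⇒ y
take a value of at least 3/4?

18

value 1: 13 assignments (counts)
value 3/4: 5 assignments (counts)
value 1/2: 4 assignments
value 1/4: 2 assignments
value 0: 1 assignment
So 18 of the 25 assignments meet the threshold.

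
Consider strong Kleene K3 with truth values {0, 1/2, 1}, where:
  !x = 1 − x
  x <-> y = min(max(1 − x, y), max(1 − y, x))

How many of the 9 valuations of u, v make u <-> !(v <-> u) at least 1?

u = 0, v = 0 ↦ 1  ≥
u = 0, v = 1/2 ↦ 1/2  <
u = 0, v = 1 ↦ 0  <
u = 1/2, v = 0 ↦ 1/2  <
u = 1/2, v = 1/2 ↦ 1/2  <
u = 1/2, v = 1 ↦ 1/2  <
u = 1, v = 0 ↦ 1  ≥
u = 1, v = 1/2 ↦ 1/2  <
u = 1, v = 1 ↦ 0  <
So 2 of the 9 assignments meet the threshold.

2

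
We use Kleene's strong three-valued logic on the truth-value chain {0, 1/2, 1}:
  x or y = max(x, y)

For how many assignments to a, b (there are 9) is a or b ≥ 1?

a = 0, b = 0 ↦ 0  <
a = 0, b = 1/2 ↦ 1/2  <
a = 0, b = 1 ↦ 1  ≥
a = 1/2, b = 0 ↦ 1/2  <
a = 1/2, b = 1/2 ↦ 1/2  <
a = 1/2, b = 1 ↦ 1  ≥
a = 1, b = 0 ↦ 1  ≥
a = 1, b = 1/2 ↦ 1  ≥
a = 1, b = 1 ↦ 1  ≥
So 5 of the 9 assignments meet the threshold.

5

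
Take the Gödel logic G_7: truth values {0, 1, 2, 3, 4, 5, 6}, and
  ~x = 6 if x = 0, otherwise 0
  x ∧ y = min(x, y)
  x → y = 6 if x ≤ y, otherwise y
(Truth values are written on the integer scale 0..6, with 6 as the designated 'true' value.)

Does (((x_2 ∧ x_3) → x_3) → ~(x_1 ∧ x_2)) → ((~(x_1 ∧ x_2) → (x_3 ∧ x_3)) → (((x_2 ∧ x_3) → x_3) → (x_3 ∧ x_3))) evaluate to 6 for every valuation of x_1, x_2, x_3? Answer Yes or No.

Yes

At x_1 = 2, x_2 = 4, x_3 = 2, for instance:
x_2 ∧ x_3 = 4 ∧ 2 = 2
(x_2 ∧ x_3) → x_3 = 2 → 2 = 6
x_1 ∧ x_2 = 2 ∧ 4 = 2
~(x_1 ∧ x_2) = ~2 = 0
((x_2 ∧ x_3) → x_3) → ~(x_1 ∧ x_2) = 6 → 0 = 0
x_3 ∧ x_3 = 2 ∧ 2 = 2
~(x_1 ∧ x_2) → (x_3 ∧ x_3) = 0 → 2 = 6
((x_2 ∧ x_3) → x_3) → (x_3 ∧ x_3) = 6 → 2 = 2
(~(x_1 ∧ x_2) → (x_3 ∧ x_3)) → (((x_2 ∧ x_3) → x_3) → (x_3 ∧ x_3)) = 6 → 2 = 2
(((x_2 ∧ x_3) → x_3) → ~(x_1 ∧ x_2)) → ((~(x_1 ∧ x_2) → (x_3 ∧ x_3)) → (((x_2 ∧ x_3) → x_3) → (x_3 ∧ x_3))) = 0 → 2 = 6
and checking the remaining 342 assignments likewise gives ≥ 6 in every case.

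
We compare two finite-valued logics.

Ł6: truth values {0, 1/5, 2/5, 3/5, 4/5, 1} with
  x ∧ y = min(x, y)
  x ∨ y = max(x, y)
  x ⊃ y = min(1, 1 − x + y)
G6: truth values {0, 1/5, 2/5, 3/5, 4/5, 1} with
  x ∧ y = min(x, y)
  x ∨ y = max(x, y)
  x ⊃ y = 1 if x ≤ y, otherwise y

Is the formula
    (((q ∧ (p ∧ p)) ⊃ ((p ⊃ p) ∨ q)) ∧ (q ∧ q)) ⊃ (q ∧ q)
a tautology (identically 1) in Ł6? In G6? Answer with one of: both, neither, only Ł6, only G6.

both

In Ł6: every assignment gives 1 — tautology.
In G6: every assignment gives 1 — tautology.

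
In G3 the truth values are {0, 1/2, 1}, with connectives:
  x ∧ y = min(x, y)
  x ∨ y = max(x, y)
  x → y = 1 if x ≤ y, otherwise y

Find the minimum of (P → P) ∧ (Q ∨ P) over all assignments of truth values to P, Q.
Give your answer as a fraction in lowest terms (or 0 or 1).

Take P = 0, Q = 0:
P → P = 0 → 0 = 1
Q ∨ P = 0 ∨ 0 = 0
(P → P) ∧ (Q ∨ P) = 1 ∧ 0 = 0
No assignment yields a value below 0, so this is the minimum.

0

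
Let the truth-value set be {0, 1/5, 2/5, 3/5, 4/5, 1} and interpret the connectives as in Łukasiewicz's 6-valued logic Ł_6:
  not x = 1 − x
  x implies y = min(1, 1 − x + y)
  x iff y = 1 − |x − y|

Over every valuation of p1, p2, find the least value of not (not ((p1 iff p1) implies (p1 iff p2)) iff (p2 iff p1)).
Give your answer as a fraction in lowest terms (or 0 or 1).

1/5

Take p1 = 0, p2 = 2/5:
p1 iff p1 = 0 iff 0 = 1
p1 iff p2 = 0 iff 2/5 = 3/5
(p1 iff p1) implies (p1 iff p2) = 1 implies 3/5 = 3/5
not ((p1 iff p1) implies (p1 iff p2)) = not 3/5 = 2/5
p2 iff p1 = 2/5 iff 0 = 3/5
not ((p1 iff p1) implies (p1 iff p2)) iff (p2 iff p1) = 2/5 iff 3/5 = 4/5
not (not ((p1 iff p1) implies (p1 iff p2)) iff (p2 iff p1)) = not 4/5 = 1/5
No assignment yields a value below 1/5, so this is the minimum.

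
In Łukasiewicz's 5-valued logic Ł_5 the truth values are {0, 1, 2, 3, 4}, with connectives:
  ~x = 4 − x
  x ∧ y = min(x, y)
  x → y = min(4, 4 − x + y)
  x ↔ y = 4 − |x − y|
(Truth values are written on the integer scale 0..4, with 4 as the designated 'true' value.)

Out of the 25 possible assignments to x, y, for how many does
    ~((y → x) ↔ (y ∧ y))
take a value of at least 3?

11

value 4: 6 assignments (counts)
value 3: 5 assignments (counts)
value 2: 6 assignments
value 1: 5 assignments
value 0: 3 assignments
So 11 of the 25 assignments meet the threshold.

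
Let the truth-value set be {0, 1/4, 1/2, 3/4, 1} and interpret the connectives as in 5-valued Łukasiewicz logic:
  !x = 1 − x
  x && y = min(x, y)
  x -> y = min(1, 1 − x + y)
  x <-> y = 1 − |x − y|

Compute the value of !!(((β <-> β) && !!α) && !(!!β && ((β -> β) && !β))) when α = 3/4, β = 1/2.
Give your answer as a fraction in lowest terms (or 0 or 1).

1/2

β <-> β = 1/2 <-> 1/2 = 1
!α = !3/4 = 1/4
!!α = !1/4 = 3/4
(β <-> β) && !!α = 1 && 3/4 = 3/4
!β = !1/2 = 1/2
!!β = !1/2 = 1/2
β -> β = 1/2 -> 1/2 = 1
!β = !1/2 = 1/2
(β -> β) && !β = 1 && 1/2 = 1/2
!!β && ((β -> β) && !β) = 1/2 && 1/2 = 1/2
!(!!β && ((β -> β) && !β)) = !1/2 = 1/2
((β <-> β) && !!α) && !(!!β && ((β -> β) && !β)) = 3/4 && 1/2 = 1/2
!(((β <-> β) && !!α) && !(!!β && ((β -> β) && !β))) = !1/2 = 1/2
!!(((β <-> β) && !!α) && !(!!β && ((β -> β) && !β))) = !1/2 = 1/2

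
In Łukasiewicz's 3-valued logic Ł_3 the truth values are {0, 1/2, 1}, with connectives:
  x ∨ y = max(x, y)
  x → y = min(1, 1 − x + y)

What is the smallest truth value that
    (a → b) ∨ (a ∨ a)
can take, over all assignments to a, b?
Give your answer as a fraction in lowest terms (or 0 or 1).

1/2

Take a = 1/2, b = 0:
a → b = 1/2 → 0 = 1/2
a ∨ a = 1/2 ∨ 1/2 = 1/2
(a → b) ∨ (a ∨ a) = 1/2 ∨ 1/2 = 1/2
No assignment yields a value below 1/2, so this is the minimum.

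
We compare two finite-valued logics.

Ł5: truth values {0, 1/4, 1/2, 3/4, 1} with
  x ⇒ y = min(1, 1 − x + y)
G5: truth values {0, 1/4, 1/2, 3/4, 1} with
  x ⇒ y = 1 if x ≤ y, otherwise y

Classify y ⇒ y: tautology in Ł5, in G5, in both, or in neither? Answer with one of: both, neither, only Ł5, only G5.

In Ł5: every assignment gives 1 — tautology.
In G5: every assignment gives 1 — tautology.

both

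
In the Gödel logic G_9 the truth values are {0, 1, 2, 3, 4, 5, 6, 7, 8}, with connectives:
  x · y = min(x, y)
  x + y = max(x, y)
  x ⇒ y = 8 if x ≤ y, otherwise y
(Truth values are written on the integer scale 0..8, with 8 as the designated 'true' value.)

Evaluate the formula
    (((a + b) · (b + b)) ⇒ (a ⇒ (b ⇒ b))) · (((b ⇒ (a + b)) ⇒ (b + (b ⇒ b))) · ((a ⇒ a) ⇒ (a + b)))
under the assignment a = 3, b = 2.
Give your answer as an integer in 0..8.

a + b = 3 + 2 = 3
b + b = 2 + 2 = 2
(a + b) · (b + b) = 3 · 2 = 2
b ⇒ b = 2 ⇒ 2 = 8
a ⇒ (b ⇒ b) = 3 ⇒ 8 = 8
((a + b) · (b + b)) ⇒ (a ⇒ (b ⇒ b)) = 2 ⇒ 8 = 8
a + b = 3 + 2 = 3
b ⇒ (a + b) = 2 ⇒ 3 = 8
b ⇒ b = 2 ⇒ 2 = 8
b + (b ⇒ b) = 2 + 8 = 8
(b ⇒ (a + b)) ⇒ (b + (b ⇒ b)) = 8 ⇒ 8 = 8
a ⇒ a = 3 ⇒ 3 = 8
a + b = 3 + 2 = 3
(a ⇒ a) ⇒ (a + b) = 8 ⇒ 3 = 3
((b ⇒ (a + b)) ⇒ (b + (b ⇒ b))) · ((a ⇒ a) ⇒ (a + b)) = 8 · 3 = 3
(((a + b) · (b + b)) ⇒ (a ⇒ (b ⇒ b))) · (((b ⇒ (a + b)) ⇒ (b + (b ⇒ b))) · ((a ⇒ a) ⇒ (a + b))) = 8 · 3 = 3

3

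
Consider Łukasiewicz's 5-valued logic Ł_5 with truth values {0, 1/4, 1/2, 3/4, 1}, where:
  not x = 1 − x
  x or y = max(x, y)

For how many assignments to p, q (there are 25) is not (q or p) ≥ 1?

1

value 1: 1 assignment (counts)
value 3/4: 3 assignments
value 1/2: 5 assignments
value 1/4: 7 assignments
value 0: 9 assignments
So 1 of the 25 assignments meets the threshold.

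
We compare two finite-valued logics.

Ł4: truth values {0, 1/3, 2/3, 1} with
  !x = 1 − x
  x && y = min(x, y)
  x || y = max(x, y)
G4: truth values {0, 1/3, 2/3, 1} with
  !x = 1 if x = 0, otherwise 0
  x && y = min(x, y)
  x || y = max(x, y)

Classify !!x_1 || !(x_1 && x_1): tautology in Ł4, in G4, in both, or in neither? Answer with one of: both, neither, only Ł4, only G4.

In Ł4: at x_1 = 1/3 the value is 2/3 — not a tautology.
In G4: every assignment gives 1 — tautology.

only G4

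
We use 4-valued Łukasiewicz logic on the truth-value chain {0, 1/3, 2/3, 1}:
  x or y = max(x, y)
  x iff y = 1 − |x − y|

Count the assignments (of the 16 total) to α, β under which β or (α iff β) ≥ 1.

α = 0, β = 0 ↦ 1  ≥
α = 0, β = 1/3 ↦ 2/3  <
α = 0, β = 2/3 ↦ 2/3  <
α = 0, β = 1 ↦ 1  ≥
α = 1/3, β = 0 ↦ 2/3  <
α = 1/3, β = 1/3 ↦ 1  ≥
α = 1/3, β = 2/3 ↦ 2/3  <
α = 1/3, β = 1 ↦ 1  ≥
α = 2/3, β = 0 ↦ 1/3  <
α = 2/3, β = 1/3 ↦ 2/3  <
α = 2/3, β = 2/3 ↦ 1  ≥
α = 2/3, β = 1 ↦ 1  ≥
α = 1, β = 0 ↦ 0  <
α = 1, β = 1/3 ↦ 1/3  <
α = 1, β = 2/3 ↦ 2/3  <
α = 1, β = 1 ↦ 1  ≥
So 7 of the 16 assignments meet the threshold.

7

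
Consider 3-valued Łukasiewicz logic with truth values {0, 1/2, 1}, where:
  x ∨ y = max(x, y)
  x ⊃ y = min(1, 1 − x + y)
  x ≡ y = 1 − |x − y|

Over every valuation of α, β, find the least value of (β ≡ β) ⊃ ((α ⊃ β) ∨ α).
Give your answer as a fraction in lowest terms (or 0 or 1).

Take α = 1/2, β = 0:
β ≡ β = 0 ≡ 0 = 1
α ⊃ β = 1/2 ⊃ 0 = 1/2
(α ⊃ β) ∨ α = 1/2 ∨ 1/2 = 1/2
(β ≡ β) ⊃ ((α ⊃ β) ∨ α) = 1 ⊃ 1/2 = 1/2
No assignment yields a value below 1/2, so this is the minimum.

1/2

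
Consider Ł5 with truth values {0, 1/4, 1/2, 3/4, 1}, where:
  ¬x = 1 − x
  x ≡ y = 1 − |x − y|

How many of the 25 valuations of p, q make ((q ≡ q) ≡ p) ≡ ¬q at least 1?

5

value 1: 5 assignments (counts)
value 3/4: 8 assignments
value 1/2: 6 assignments
value 1/4: 4 assignments
value 0: 2 assignments
So 5 of the 25 assignments meet the threshold.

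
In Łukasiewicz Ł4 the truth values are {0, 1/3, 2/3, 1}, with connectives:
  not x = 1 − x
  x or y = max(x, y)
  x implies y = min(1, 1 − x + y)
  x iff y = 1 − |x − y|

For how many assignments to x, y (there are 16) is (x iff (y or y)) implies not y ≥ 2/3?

13

x = 0, y = 0 ↦ 1  ≥
x = 0, y = 1/3 ↦ 1  ≥
x = 0, y = 2/3 ↦ 1  ≥
x = 0, y = 1 ↦ 1  ≥
x = 1/3, y = 0 ↦ 1  ≥
x = 1/3, y = 1/3 ↦ 2/3  ≥
x = 1/3, y = 2/3 ↦ 2/3  ≥
x = 1/3, y = 1 ↦ 2/3  ≥
x = 2/3, y = 0 ↦ 1  ≥
x = 2/3, y = 1/3 ↦ 1  ≥
x = 2/3, y = 2/3 ↦ 1/3  <
x = 2/3, y = 1 ↦ 1/3  <
x = 1, y = 0 ↦ 1  ≥
x = 1, y = 1/3 ↦ 1  ≥
x = 1, y = 2/3 ↦ 2/3  ≥
x = 1, y = 1 ↦ 0  <
So 13 of the 16 assignments meet the threshold.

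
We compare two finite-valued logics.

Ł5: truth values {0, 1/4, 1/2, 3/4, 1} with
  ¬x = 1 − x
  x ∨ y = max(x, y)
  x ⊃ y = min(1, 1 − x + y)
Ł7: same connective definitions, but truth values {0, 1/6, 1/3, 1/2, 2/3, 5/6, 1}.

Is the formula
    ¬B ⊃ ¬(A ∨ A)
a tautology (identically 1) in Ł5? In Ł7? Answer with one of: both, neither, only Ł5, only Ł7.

In Ł5: at A = 1/4, B = 0 the value is 3/4 — not a tautology.
In Ł7: at A = 1/6, B = 0 the value is 5/6 — not a tautology.

neither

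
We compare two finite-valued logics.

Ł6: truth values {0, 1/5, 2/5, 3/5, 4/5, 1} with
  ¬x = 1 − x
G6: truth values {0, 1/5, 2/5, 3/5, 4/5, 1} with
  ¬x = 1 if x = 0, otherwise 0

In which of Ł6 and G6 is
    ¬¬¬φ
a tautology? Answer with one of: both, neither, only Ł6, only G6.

In Ł6: at φ = 1/5 the value is 4/5 — not a tautology.
In G6: at φ = 1/5 the value is 0 — not a tautology.

neither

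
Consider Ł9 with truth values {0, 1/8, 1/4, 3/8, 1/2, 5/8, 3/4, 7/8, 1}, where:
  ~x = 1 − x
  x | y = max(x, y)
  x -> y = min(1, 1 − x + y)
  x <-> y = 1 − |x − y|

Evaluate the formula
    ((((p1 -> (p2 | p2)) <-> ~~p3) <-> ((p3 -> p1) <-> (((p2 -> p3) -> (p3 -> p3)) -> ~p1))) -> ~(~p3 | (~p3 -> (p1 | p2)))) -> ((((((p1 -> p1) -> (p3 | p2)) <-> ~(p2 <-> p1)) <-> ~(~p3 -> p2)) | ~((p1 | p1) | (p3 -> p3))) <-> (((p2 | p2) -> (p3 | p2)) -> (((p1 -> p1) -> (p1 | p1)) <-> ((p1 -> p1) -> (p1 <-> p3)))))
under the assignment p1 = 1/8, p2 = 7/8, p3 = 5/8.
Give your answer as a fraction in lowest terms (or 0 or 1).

p2 | p2 = 7/8 | 7/8 = 7/8
p1 -> (p2 | p2) = 1/8 -> 7/8 = 1
~p3 = ~5/8 = 3/8
~~p3 = ~3/8 = 5/8
(p1 -> (p2 | p2)) <-> ~~p3 = 1 <-> 5/8 = 5/8
p3 -> p1 = 5/8 -> 1/8 = 1/2
p2 -> p3 = 7/8 -> 5/8 = 3/4
p3 -> p3 = 5/8 -> 5/8 = 1
(p2 -> p3) -> (p3 -> p3) = 3/4 -> 1 = 1
~p1 = ~1/8 = 7/8
((p2 -> p3) -> (p3 -> p3)) -> ~p1 = 1 -> 7/8 = 7/8
(p3 -> p1) <-> (((p2 -> p3) -> (p3 -> p3)) -> ~p1) = 1/2 <-> 7/8 = 5/8
((p1 -> (p2 | p2)) <-> ~~p3) <-> ((p3 -> p1) <-> (((p2 -> p3) -> (p3 -> p3)) -> ~p1)) = 5/8 <-> 5/8 = 1
~p3 = ~5/8 = 3/8
~p3 = ~5/8 = 3/8
p1 | p2 = 1/8 | 7/8 = 7/8
~p3 -> (p1 | p2) = 3/8 -> 7/8 = 1
~p3 | (~p3 -> (p1 | p2)) = 3/8 | 1 = 1
~(~p3 | (~p3 -> (p1 | p2))) = ~1 = 0
(((p1 -> (p2 | p2)) <-> ~~p3) <-> ((p3 -> p1) <-> (((p2 -> p3) -> (p3 -> p3)) -> ~p1))) -> ~(~p3 | (~p3 -> (p1 | p2))) = 1 -> 0 = 0
p1 -> p1 = 1/8 -> 1/8 = 1
p3 | p2 = 5/8 | 7/8 = 7/8
(p1 -> p1) -> (p3 | p2) = 1 -> 7/8 = 7/8
p2 <-> p1 = 7/8 <-> 1/8 = 1/4
~(p2 <-> p1) = ~1/4 = 3/4
((p1 -> p1) -> (p3 | p2)) <-> ~(p2 <-> p1) = 7/8 <-> 3/4 = 7/8
~p3 = ~5/8 = 3/8
~p3 -> p2 = 3/8 -> 7/8 = 1
~(~p3 -> p2) = ~1 = 0
(((p1 -> p1) -> (p3 | p2)) <-> ~(p2 <-> p1)) <-> ~(~p3 -> p2) = 7/8 <-> 0 = 1/8
p1 | p1 = 1/8 | 1/8 = 1/8
p3 -> p3 = 5/8 -> 5/8 = 1
(p1 | p1) | (p3 -> p3) = 1/8 | 1 = 1
~((p1 | p1) | (p3 -> p3)) = ~1 = 0
((((p1 -> p1) -> (p3 | p2)) <-> ~(p2 <-> p1)) <-> ~(~p3 -> p2)) | ~((p1 | p1) | (p3 -> p3)) = 1/8 | 0 = 1/8
p2 | p2 = 7/8 | 7/8 = 7/8
p3 | p2 = 5/8 | 7/8 = 7/8
(p2 | p2) -> (p3 | p2) = 7/8 -> 7/8 = 1
p1 -> p1 = 1/8 -> 1/8 = 1
p1 | p1 = 1/8 | 1/8 = 1/8
(p1 -> p1) -> (p1 | p1) = 1 -> 1/8 = 1/8
p1 -> p1 = 1/8 -> 1/8 = 1
p1 <-> p3 = 1/8 <-> 5/8 = 1/2
(p1 -> p1) -> (p1 <-> p3) = 1 -> 1/2 = 1/2
((p1 -> p1) -> (p1 | p1)) <-> ((p1 -> p1) -> (p1 <-> p3)) = 1/8 <-> 1/2 = 5/8
((p2 | p2) -> (p3 | p2)) -> (((p1 -> p1) -> (p1 | p1)) <-> ((p1 -> p1) -> (p1 <-> p3))) = 1 -> 5/8 = 5/8
(((((p1 -> p1) -> (p3 | p2)) <-> ~(p2 <-> p1)) <-> ~(~p3 -> p2)) | ~((p1 | p1) | (p3 -> p3))) <-> (((p2 | p2) -> (p3 | p2)) -> (((p1 -> p1) -> (p1 | p1)) <-> ((p1 -> p1) -> (p1 <-> p3)))) = 1/8 <-> 5/8 = 1/2
((((p1 -> (p2 | p2)) <-> ~~p3) <-> ((p3 -> p1) <-> (((p2 -> p3) -> (p3 -> p3)) -> ~p1))) -> ~(~p3 | (~p3 -> (p1 | p2)))) -> ((((((p1 -> p1) -> (p3 | p2)) <-> ~(p2 <-> p1)) <-> ~(~p3 -> p2)) | ~((p1 | p1) | (p3 -> p3))) <-> (((p2 | p2) -> (p3 | p2)) -> (((p1 -> p1) -> (p1 | p1)) <-> ((p1 -> p1) -> (p1 <-> p3))))) = 0 -> 1/2 = 1

1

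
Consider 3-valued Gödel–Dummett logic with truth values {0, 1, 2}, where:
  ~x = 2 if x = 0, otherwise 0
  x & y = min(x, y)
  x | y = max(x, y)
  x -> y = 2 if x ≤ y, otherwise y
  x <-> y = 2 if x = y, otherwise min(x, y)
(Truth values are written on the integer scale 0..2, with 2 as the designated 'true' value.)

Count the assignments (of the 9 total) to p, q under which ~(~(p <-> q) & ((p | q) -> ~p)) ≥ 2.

7

p = 0, q = 0 ↦ 2  ≥
p = 0, q = 1 ↦ 0  <
p = 0, q = 2 ↦ 0  <
p = 1, q = 0 ↦ 2  ≥
p = 1, q = 1 ↦ 2  ≥
p = 1, q = 2 ↦ 2  ≥
p = 2, q = 0 ↦ 2  ≥
p = 2, q = 1 ↦ 2  ≥
p = 2, q = 2 ↦ 2  ≥
So 7 of the 9 assignments meet the threshold.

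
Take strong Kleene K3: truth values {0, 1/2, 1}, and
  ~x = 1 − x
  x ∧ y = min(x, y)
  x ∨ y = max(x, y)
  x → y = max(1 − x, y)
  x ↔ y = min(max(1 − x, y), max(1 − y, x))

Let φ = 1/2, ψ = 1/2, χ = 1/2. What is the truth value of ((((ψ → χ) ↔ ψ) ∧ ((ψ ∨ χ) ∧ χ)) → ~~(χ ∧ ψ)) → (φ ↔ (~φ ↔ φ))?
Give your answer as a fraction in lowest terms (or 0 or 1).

ψ → χ = 1/2 → 1/2 = 1/2
(ψ → χ) ↔ ψ = 1/2 ↔ 1/2 = 1/2
ψ ∨ χ = 1/2 ∨ 1/2 = 1/2
(ψ ∨ χ) ∧ χ = 1/2 ∧ 1/2 = 1/2
((ψ → χ) ↔ ψ) ∧ ((ψ ∨ χ) ∧ χ) = 1/2 ∧ 1/2 = 1/2
χ ∧ ψ = 1/2 ∧ 1/2 = 1/2
~(χ ∧ ψ) = ~1/2 = 1/2
~~(χ ∧ ψ) = ~1/2 = 1/2
(((ψ → χ) ↔ ψ) ∧ ((ψ ∨ χ) ∧ χ)) → ~~(χ ∧ ψ) = 1/2 → 1/2 = 1/2
~φ = ~1/2 = 1/2
~φ ↔ φ = 1/2 ↔ 1/2 = 1/2
φ ↔ (~φ ↔ φ) = 1/2 ↔ 1/2 = 1/2
((((ψ → χ) ↔ ψ) ∧ ((ψ ∨ χ) ∧ χ)) → ~~(χ ∧ ψ)) → (φ ↔ (~φ ↔ φ)) = 1/2 → 1/2 = 1/2

1/2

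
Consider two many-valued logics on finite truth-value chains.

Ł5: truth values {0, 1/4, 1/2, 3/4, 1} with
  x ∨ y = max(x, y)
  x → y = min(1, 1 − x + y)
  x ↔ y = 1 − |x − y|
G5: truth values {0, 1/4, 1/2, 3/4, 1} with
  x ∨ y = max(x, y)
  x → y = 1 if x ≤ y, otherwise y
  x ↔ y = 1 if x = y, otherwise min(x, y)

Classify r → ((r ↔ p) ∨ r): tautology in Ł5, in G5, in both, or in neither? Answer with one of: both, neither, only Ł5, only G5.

In Ł5: every assignment gives 1 — tautology.
In G5: every assignment gives 1 — tautology.

both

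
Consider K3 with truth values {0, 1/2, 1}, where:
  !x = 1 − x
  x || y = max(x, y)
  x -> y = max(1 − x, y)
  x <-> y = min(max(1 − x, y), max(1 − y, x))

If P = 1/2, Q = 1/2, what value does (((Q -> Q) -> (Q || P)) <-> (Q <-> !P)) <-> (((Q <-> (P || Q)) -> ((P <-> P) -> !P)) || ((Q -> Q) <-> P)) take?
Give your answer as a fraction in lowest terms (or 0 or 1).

1/2

Q -> Q = 1/2 -> 1/2 = 1/2
Q || P = 1/2 || 1/2 = 1/2
(Q -> Q) -> (Q || P) = 1/2 -> 1/2 = 1/2
!P = !1/2 = 1/2
Q <-> !P = 1/2 <-> 1/2 = 1/2
((Q -> Q) -> (Q || P)) <-> (Q <-> !P) = 1/2 <-> 1/2 = 1/2
P || Q = 1/2 || 1/2 = 1/2
Q <-> (P || Q) = 1/2 <-> 1/2 = 1/2
P <-> P = 1/2 <-> 1/2 = 1/2
!P = !1/2 = 1/2
(P <-> P) -> !P = 1/2 -> 1/2 = 1/2
(Q <-> (P || Q)) -> ((P <-> P) -> !P) = 1/2 -> 1/2 = 1/2
Q -> Q = 1/2 -> 1/2 = 1/2
(Q -> Q) <-> P = 1/2 <-> 1/2 = 1/2
((Q <-> (P || Q)) -> ((P <-> P) -> !P)) || ((Q -> Q) <-> P) = 1/2 || 1/2 = 1/2
(((Q -> Q) -> (Q || P)) <-> (Q <-> !P)) <-> (((Q <-> (P || Q)) -> ((P <-> P) -> !P)) || ((Q -> Q) <-> P)) = 1/2 <-> 1/2 = 1/2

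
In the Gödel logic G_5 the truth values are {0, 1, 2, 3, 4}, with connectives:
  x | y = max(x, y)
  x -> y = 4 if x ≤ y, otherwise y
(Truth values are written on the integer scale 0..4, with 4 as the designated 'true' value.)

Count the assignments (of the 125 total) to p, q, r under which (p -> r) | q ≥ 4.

value 4: 85 assignments (counts)
value 3: 13 assignments
value 2: 13 assignments
value 1: 10 assignments
value 0: 4 assignments
So 85 of the 125 assignments meet the threshold.

85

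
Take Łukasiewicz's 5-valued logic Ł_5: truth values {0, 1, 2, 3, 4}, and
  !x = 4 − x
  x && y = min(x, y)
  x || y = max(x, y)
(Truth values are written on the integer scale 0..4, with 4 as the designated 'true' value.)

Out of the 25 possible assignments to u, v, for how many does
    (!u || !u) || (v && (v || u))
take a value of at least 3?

value 4: 9 assignments (counts)
value 3: 7 assignments (counts)
value 2: 5 assignments
value 1: 3 assignments
value 0: 1 assignment
So 16 of the 25 assignments meet the threshold.

16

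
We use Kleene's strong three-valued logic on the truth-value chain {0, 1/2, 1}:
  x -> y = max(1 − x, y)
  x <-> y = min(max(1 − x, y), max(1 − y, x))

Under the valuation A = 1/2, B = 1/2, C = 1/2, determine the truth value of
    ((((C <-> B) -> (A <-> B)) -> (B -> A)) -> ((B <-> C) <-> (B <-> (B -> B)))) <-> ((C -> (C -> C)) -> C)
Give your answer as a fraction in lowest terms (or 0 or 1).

1/2

C <-> B = 1/2 <-> 1/2 = 1/2
A <-> B = 1/2 <-> 1/2 = 1/2
(C <-> B) -> (A <-> B) = 1/2 -> 1/2 = 1/2
B -> A = 1/2 -> 1/2 = 1/2
((C <-> B) -> (A <-> B)) -> (B -> A) = 1/2 -> 1/2 = 1/2
B <-> C = 1/2 <-> 1/2 = 1/2
B -> B = 1/2 -> 1/2 = 1/2
B <-> (B -> B) = 1/2 <-> 1/2 = 1/2
(B <-> C) <-> (B <-> (B -> B)) = 1/2 <-> 1/2 = 1/2
(((C <-> B) -> (A <-> B)) -> (B -> A)) -> ((B <-> C) <-> (B <-> (B -> B))) = 1/2 -> 1/2 = 1/2
C -> C = 1/2 -> 1/2 = 1/2
C -> (C -> C) = 1/2 -> 1/2 = 1/2
(C -> (C -> C)) -> C = 1/2 -> 1/2 = 1/2
((((C <-> B) -> (A <-> B)) -> (B -> A)) -> ((B <-> C) <-> (B <-> (B -> B)))) <-> ((C -> (C -> C)) -> C) = 1/2 <-> 1/2 = 1/2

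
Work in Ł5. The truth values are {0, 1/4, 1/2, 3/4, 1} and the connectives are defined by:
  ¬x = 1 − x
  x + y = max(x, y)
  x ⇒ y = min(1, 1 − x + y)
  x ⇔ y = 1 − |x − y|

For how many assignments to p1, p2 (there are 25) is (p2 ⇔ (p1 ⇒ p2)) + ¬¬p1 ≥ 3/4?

16

value 1: 9 assignments (counts)
value 3/4: 7 assignments (counts)
value 1/2: 5 assignments
value 1/4: 3 assignments
value 0: 1 assignment
So 16 of the 25 assignments meet the threshold.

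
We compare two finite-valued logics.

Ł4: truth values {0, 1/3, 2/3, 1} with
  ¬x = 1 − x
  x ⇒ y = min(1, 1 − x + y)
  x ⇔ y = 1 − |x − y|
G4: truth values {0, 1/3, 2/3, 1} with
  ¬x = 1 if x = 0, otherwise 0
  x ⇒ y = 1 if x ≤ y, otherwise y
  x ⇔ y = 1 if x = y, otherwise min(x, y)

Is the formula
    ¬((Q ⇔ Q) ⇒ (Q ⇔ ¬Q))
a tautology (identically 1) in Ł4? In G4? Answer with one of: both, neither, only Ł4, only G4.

only G4

In Ł4: at Q = 1/3 the value is 1/3 — not a tautology.
In G4: every assignment gives 1 — tautology.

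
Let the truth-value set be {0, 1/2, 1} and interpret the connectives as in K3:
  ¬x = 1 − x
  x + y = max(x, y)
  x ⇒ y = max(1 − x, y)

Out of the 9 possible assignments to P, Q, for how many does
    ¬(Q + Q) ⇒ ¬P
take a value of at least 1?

5

P = 0, Q = 0 ↦ 1  ≥
P = 0, Q = 1/2 ↦ 1  ≥
P = 0, Q = 1 ↦ 1  ≥
P = 1/2, Q = 0 ↦ 1/2  <
P = 1/2, Q = 1/2 ↦ 1/2  <
P = 1/2, Q = 1 ↦ 1  ≥
P = 1, Q = 0 ↦ 0  <
P = 1, Q = 1/2 ↦ 1/2  <
P = 1, Q = 1 ↦ 1  ≥
So 5 of the 9 assignments meet the threshold.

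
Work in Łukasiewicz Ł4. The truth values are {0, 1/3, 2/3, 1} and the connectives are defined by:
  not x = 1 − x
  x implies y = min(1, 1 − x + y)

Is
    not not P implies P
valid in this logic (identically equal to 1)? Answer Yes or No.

Yes

P = 0 ↦ 1
P = 1/3 ↦ 1
P = 2/3 ↦ 1
P = 1 ↦ 1
Every assignment gives a value ≥ 1.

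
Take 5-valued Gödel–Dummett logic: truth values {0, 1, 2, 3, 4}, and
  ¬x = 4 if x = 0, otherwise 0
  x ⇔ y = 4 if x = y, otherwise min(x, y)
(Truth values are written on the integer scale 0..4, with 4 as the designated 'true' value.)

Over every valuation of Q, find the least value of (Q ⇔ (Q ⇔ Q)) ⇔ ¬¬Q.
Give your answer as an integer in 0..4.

Take Q = 1:
Q ⇔ Q = 1 ⇔ 1 = 4
Q ⇔ (Q ⇔ Q) = 1 ⇔ 4 = 1
¬Q = ¬1 = 0
¬¬Q = ¬0 = 4
(Q ⇔ (Q ⇔ Q)) ⇔ ¬¬Q = 1 ⇔ 4 = 1
No assignment yields a value below 1, so this is the minimum.

1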